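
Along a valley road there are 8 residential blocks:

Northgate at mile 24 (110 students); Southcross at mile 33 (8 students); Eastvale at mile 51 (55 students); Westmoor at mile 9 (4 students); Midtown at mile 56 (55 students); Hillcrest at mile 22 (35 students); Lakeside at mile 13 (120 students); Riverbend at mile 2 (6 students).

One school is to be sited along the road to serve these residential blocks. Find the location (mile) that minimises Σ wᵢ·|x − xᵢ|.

For a sum of weighted absolute distances on a line, the optimum is the weighted median (not the mean). Total weight W = 393; half-weight = 196.5.
Sort by position and accumulate weight:
  mile 2 (Riverbend, w=6) → cum 6
  mile 9 (Westmoor, w=4) → cum 10
  mile 13 (Lakeside, w=120) → cum 130
  mile 22 (Hillcrest, w=35) → cum 165
  mile 24 (Northgate, w=110) → cum 275  ≥ 196.5 → median here
  mile 33 (Southcross, w=8) → cum 283
  mile 51 (Eastvale, w=55) → cum 338
  mile 56 (Midtown, w=55) → cum 393
Optimal location: mile 24.

x = 24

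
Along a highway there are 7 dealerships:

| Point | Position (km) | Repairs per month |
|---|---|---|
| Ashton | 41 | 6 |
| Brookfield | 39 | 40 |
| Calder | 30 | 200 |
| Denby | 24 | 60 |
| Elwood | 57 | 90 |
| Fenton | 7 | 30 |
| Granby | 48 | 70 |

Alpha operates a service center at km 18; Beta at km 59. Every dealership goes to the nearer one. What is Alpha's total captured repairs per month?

The indifferent point is the midpoint (18+59)/2 = 38.5; dealerships left of it (closer to Alpha at 18) go to Alpha, those right go to Beta.
  Fenton at 7 (w=30) → Alpha
  Denby at 24 (w=60) → Alpha
  Calder at 30 (w=200) → Alpha
  Brookfield at 39 (w=40) → Beta
  Ashton at 41 (w=6) → Beta
  Granby at 48 (w=70) → Beta
  Elwood at 57 (w=90) → Beta
Alpha captures 290; Beta captures 206.

290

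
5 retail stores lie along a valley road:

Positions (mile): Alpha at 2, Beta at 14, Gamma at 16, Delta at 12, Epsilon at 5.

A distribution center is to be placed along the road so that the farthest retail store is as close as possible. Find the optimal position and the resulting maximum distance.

The 1-center on a line is the midpoint of the two extreme points: leftmost at 2, rightmost at 16.
Optimal location = (2 + 16)/2 = 9; maximum distance = (16 − 2)/2 = 7.

location 9, max distance 7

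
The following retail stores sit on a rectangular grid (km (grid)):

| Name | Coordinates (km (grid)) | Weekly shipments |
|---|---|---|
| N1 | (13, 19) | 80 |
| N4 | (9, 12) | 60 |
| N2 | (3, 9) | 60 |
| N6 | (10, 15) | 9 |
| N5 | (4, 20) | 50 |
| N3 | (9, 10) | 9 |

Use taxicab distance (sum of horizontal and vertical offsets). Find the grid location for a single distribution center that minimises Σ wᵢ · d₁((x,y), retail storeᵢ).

(9, 15)

Manhattan distance separates: Σwᵢ(|x−xᵢ|+|y−yᵢ|) = Σwᵢ|x−xᵢ| + Σwᵢ|y−yᵢ|, so x and y are optimised independently as 1-D weighted medians.
Total weight W = 268; half = 134.
x-coordinate, sorted with cumulative weight:
  x=3 (N2, w=60) cum 60
  x=4 (N5, w=50) cum 110
  x=9 (N4, w=60) cum 170  ← median
  x=9 (N3, w=9) cum 179
  x=10 (N6, w=9) cum 188
  x=13 (N1, w=80) cum 268
⇒ x* = 9
y-coordinate, sorted with cumulative weight:
  y=9 (N2, w=60) cum 60
  y=10 (N3, w=9) cum 69
  y=12 (N4, w=60) cum 129
  y=15 (N6, w=9) cum 138  ← median
  y=19 (N1, w=80) cum 218
  y=20 (N5, w=50) cum 268
⇒ y* = 15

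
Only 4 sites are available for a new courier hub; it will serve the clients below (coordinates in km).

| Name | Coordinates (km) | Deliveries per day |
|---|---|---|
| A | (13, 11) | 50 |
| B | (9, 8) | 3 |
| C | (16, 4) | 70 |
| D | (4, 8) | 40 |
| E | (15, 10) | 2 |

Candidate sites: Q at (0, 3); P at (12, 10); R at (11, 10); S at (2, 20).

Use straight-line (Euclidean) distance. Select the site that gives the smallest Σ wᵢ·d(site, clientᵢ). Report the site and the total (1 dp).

Total weighted distance at each candidate:
  Q (0, 3): total = 2205.5
  P (12, 10): total = 922.2
  R (11, 10): total = 966.2
  S (2, 20): total = 2760.0
Minimum is at P with total 922.2 km.

P, total 922.2 km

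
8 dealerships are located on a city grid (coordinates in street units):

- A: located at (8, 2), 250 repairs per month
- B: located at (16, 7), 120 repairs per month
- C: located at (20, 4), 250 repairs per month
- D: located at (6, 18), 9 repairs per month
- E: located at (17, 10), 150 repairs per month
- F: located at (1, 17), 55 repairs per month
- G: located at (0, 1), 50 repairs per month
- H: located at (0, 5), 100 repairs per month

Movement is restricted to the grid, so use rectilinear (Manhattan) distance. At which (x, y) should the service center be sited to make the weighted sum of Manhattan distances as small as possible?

(16, 4)

Manhattan distance separates: Σwᵢ(|x−xᵢ|+|y−yᵢ|) = Σwᵢ|x−xᵢ| + Σwᵢ|y−yᵢ|, so x and y are optimised independently as 1-D weighted medians.
Total weight W = 984; half = 492.
x-coordinate, sorted with cumulative weight:
  x=0 (G, w=50) cum 50
  x=0 (H, w=100) cum 150
  x=1 (F, w=55) cum 205
  x=6 (D, w=9) cum 214
  x=8 (A, w=250) cum 464
  x=16 (B, w=120) cum 584  ← median
  x=17 (E, w=150) cum 734
  x=20 (C, w=250) cum 984
⇒ x* = 16
y-coordinate, sorted with cumulative weight:
  y=1 (G, w=50) cum 50
  y=2 (A, w=250) cum 300
  y=4 (C, w=250) cum 550  ← median
  y=5 (H, w=100) cum 650
  y=7 (B, w=120) cum 770
  y=10 (E, w=150) cum 920
  y=17 (F, w=55) cum 975
  y=18 (D, w=9) cum 984
⇒ y* = 4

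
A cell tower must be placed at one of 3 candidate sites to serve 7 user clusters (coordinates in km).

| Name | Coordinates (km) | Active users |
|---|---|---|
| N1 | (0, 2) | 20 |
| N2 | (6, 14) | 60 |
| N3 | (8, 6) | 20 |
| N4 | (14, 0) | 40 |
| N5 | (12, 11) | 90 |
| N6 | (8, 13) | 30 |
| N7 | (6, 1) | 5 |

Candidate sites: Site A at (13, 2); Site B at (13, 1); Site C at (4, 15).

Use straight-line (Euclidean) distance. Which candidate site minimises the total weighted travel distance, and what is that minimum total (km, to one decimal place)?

Site C, total 2334.1 km

Total weighted distance at each candidate:
  Site A (13, 2): total = 2523.9
  Site B (13, 1): total = 2674.1
  Site C (4, 15): total = 2334.1
Minimum is at Site C with total 2334.1 km.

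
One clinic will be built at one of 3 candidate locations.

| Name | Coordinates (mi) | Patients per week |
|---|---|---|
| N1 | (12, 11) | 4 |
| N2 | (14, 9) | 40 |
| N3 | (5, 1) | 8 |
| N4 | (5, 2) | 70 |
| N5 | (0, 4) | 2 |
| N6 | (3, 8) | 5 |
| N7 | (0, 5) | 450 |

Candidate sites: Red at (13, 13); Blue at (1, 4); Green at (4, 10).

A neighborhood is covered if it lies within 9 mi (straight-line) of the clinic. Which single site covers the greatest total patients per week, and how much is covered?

Coverage radius r = 9 mi; a point is covered iff (Δx)²+(Δy)² ≤ 9² = 81.
  Red (13, 13): covers {N1, N2} → 44
  Blue (1, 4): covers {N3, N4, N5, N6, N7} → 535
  Green (4, 10): covers {N1, N4, N5, N6, N7} → 531
Maximum coverage at Blue: 535 patients per week.

Blue, covering 535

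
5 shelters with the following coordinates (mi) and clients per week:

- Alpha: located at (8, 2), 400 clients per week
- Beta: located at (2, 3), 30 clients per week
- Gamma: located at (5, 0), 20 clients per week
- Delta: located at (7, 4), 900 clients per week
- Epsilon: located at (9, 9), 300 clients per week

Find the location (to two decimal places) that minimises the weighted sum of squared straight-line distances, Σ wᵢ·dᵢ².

(7.49, 4.36)

The minimiser of Σwᵢ‖p−pᵢ‖² is the weighted centroid p* = (Σwᵢpᵢ)/(Σwᵢ).
Σwᵢ = 1650.
Σwᵢxᵢ = 400·8 + 30·2 + 20·5 + 900·7 + 300·9 = 12360.
Σwᵢyᵢ = 400·2 + 30·3 + 20·0 + 900·4 + 300·9 = 7190.
x* = 12360/1650 = 7.49, y* = 7190/1650 = 4.36.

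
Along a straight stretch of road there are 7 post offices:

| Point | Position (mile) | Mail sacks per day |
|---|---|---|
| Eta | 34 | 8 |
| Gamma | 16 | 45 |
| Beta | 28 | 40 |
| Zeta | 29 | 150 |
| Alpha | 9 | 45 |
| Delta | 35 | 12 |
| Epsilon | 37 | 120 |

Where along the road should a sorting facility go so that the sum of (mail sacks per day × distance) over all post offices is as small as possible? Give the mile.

For a sum of weighted absolute distances on a line, the optimum is the weighted median (not the mean). Total weight W = 420; half-weight = 210.
Sort by position and accumulate weight:
  mile 9 (Alpha, w=45) → cum 45
  mile 16 (Gamma, w=45) → cum 90
  mile 28 (Beta, w=40) → cum 130
  mile 29 (Zeta, w=150) → cum 280  ≥ 210 → median here
  mile 34 (Eta, w=8) → cum 288
  mile 35 (Delta, w=12) → cum 300
  mile 37 (Epsilon, w=120) → cum 420
Optimal location: mile 29.

x = 29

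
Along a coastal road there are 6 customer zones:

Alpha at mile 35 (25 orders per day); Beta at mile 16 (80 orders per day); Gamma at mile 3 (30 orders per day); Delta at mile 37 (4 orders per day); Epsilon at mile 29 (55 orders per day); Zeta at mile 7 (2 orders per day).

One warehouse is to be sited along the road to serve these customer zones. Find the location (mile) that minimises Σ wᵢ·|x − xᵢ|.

For a sum of weighted absolute distances on a line, the optimum is the weighted median (not the mean). Total weight W = 196; half-weight = 98.
Sort by position and accumulate weight:
  mile 3 (Gamma, w=30) → cum 30
  mile 7 (Zeta, w=2) → cum 32
  mile 16 (Beta, w=80) → cum 112  ≥ 98 → median here
  mile 29 (Epsilon, w=55) → cum 167
  mile 35 (Alpha, w=25) → cum 192
  mile 37 (Delta, w=4) → cum 196
Optimal location: mile 16.

x = 16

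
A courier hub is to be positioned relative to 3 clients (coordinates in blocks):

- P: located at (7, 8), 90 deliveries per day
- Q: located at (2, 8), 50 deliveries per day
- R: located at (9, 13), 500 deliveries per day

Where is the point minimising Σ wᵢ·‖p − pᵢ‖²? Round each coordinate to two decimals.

The minimiser of Σwᵢ‖p−pᵢ‖² is the weighted centroid p* = (Σwᵢpᵢ)/(Σwᵢ).
Σwᵢ = 640.
Σwᵢxᵢ = 90·7 + 50·2 + 500·9 = 5230.
Σwᵢyᵢ = 90·8 + 50·8 + 500·13 = 7620.
x* = 5230/640 = 8.17, y* = 7620/640 = 11.91.

(8.17, 11.91)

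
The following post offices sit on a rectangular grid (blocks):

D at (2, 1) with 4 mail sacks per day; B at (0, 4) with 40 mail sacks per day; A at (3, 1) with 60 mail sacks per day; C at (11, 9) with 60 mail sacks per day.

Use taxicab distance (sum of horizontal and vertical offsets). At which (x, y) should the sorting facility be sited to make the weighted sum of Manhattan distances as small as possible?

(3, 4)

Manhattan distance separates: Σwᵢ(|x−xᵢ|+|y−yᵢ|) = Σwᵢ|x−xᵢ| + Σwᵢ|y−yᵢ|, so x and y are optimised independently as 1-D weighted medians.
Total weight W = 164; half = 82.
x-coordinate, sorted with cumulative weight:
  x=0 (B, w=40) cum 40
  x=2 (D, w=4) cum 44
  x=3 (A, w=60) cum 104  ← median
  x=11 (C, w=60) cum 164
⇒ x* = 3
y-coordinate, sorted with cumulative weight:
  y=1 (D, w=4) cum 4
  y=1 (A, w=60) cum 64
  y=4 (B, w=40) cum 104  ← median
  y=9 (C, w=60) cum 164
⇒ y* = 4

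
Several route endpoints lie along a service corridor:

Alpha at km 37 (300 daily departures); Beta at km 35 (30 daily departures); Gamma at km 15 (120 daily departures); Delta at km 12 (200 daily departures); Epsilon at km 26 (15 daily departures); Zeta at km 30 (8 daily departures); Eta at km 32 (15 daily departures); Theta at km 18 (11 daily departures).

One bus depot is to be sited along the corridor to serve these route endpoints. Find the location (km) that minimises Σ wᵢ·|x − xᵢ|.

For a sum of weighted absolute distances on a line, the optimum is the weighted median (not the mean). Total weight W = 699; half-weight = 349.5.
Sort by position and accumulate weight:
  km 12 (Delta, w=200) → cum 200
  km 15 (Gamma, w=120) → cum 320
  km 18 (Theta, w=11) → cum 331
  km 26 (Epsilon, w=15) → cum 346
  km 30 (Zeta, w=8) → cum 354  ≥ 349.5 → median here
  km 32 (Eta, w=15) → cum 369
  km 35 (Beta, w=30) → cum 399
  km 37 (Alpha, w=300) → cum 699
Optimal location: km 30.

x = 30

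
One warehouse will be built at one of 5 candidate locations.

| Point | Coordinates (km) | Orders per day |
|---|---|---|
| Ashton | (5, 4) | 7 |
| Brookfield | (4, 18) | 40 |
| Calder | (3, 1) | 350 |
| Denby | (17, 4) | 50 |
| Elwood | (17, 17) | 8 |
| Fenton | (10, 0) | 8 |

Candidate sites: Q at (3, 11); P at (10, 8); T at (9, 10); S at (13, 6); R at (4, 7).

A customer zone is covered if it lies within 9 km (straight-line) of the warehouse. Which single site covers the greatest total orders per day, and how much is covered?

R, covering 357

Coverage radius r = 9 km; a point is covered iff (Δx)²+(Δy)² ≤ 9² = 81.
  Q (3, 11): covers {Ashton, Brookfield} → 47
  P (10, 8): covers {Ashton, Denby, Fenton} → 65
  T (9, 10): covers {Ashton} → 7
  S (13, 6): covers {Ashton, Denby, Fenton} → 65
  R (4, 7): covers {Ashton, Calder} → 357
Maximum coverage at R: 357 orders per day.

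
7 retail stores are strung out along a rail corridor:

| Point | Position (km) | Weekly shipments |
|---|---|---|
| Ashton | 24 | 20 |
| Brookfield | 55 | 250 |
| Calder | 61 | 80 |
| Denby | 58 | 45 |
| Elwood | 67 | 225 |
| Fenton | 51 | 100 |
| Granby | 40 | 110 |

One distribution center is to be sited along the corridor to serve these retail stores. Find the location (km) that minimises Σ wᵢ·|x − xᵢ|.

x = 55

For a sum of weighted absolute distances on a line, the optimum is the weighted median (not the mean). Total weight W = 830; half-weight = 415.
Sort by position and accumulate weight:
  km 24 (Ashton, w=20) → cum 20
  km 40 (Granby, w=110) → cum 130
  km 51 (Fenton, w=100) → cum 230
  km 55 (Brookfield, w=250) → cum 480  ≥ 415 → median here
  km 58 (Denby, w=45) → cum 525
  km 61 (Calder, w=80) → cum 605
  km 67 (Elwood, w=225) → cum 830
Optimal location: km 55.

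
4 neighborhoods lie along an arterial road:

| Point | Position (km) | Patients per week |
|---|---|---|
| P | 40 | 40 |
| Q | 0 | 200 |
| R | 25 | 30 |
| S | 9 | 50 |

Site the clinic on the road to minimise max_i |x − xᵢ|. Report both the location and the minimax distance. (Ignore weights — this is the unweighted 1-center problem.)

The 1-center on a line is the midpoint of the two extreme points: leftmost at 0, rightmost at 40.
Optimal location = (0 + 40)/2 = 20; maximum distance = (40 − 0)/2 = 20.

location 20, max distance 20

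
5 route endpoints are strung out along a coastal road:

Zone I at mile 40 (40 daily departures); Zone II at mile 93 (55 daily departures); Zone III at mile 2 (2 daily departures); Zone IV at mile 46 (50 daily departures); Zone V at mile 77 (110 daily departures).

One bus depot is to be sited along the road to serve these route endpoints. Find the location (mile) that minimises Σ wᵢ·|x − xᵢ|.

For a sum of weighted absolute distances on a line, the optimum is the weighted median (not the mean). Total weight W = 257; half-weight = 128.5.
Sort by position and accumulate weight:
  mile 2 (Zone III, w=2) → cum 2
  mile 40 (Zone I, w=40) → cum 42
  mile 46 (Zone IV, w=50) → cum 92
  mile 77 (Zone V, w=110) → cum 202  ≥ 128.5 → median here
  mile 93 (Zone II, w=55) → cum 257
Optimal location: mile 77.

x = 77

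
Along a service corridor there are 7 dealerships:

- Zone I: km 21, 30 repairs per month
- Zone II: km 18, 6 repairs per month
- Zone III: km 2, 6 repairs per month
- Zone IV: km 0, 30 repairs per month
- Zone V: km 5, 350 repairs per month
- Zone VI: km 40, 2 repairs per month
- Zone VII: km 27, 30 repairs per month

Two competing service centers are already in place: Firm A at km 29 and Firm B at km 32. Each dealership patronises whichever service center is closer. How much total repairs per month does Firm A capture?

The indifferent point is the midpoint (29+32)/2 = 30.5; dealerships left of it (closer to Firm A at 29) go to Firm A, those right go to Firm B.
  Zone IV at 0 (w=30) → Firm A
  Zone III at 2 (w=6) → Firm A
  Zone V at 5 (w=350) → Firm A
  Zone II at 18 (w=6) → Firm A
  Zone I at 21 (w=30) → Firm A
  Zone VII at 27 (w=30) → Firm A
  Zone VI at 40 (w=2) → Firm B
Firm A captures 452; Firm B captures 2.

452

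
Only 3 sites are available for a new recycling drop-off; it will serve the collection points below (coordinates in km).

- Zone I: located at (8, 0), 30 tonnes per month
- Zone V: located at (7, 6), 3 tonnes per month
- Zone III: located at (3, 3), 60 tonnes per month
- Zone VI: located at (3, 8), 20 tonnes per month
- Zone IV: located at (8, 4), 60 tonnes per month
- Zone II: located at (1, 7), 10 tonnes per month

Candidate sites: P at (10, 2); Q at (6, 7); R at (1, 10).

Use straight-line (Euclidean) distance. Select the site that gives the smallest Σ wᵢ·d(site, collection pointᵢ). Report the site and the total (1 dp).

Total weighted distance at each candidate:
  P (10, 2): total = 981.2
  Q (6, 7): total = 852.2
  R (1, 10): total = 1464.4
Minimum is at Q with total 852.2 km.

Q, total 852.2 km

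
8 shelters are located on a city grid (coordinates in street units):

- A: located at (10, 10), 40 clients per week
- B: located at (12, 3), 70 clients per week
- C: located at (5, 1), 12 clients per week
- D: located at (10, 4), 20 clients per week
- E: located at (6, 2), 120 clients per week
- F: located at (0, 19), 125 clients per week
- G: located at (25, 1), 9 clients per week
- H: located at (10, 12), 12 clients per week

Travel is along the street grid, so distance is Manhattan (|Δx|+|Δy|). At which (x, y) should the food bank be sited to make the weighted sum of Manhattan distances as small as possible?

Manhattan distance separates: Σwᵢ(|x−xᵢ|+|y−yᵢ|) = Σwᵢ|x−xᵢ| + Σwᵢ|y−yᵢ|, so x and y are optimised independently as 1-D weighted medians.
Total weight W = 408; half = 204.
x-coordinate, sorted with cumulative weight:
  x=0 (F, w=125) cum 125
  x=5 (C, w=12) cum 137
  x=6 (E, w=120) cum 257  ← median
  x=10 (A, w=40) cum 297
  x=10 (D, w=20) cum 317
  x=10 (H, w=12) cum 329
  x=12 (B, w=70) cum 399
  x=25 (G, w=9) cum 408
⇒ x* = 6
y-coordinate, sorted with cumulative weight:
  y=1 (C, w=12) cum 12
  y=1 (G, w=9) cum 21
  y=2 (E, w=120) cum 141
  y=3 (B, w=70) cum 211  ← median
  y=4 (D, w=20) cum 231
  y=10 (A, w=40) cum 271
  y=12 (H, w=12) cum 283
  y=19 (F, w=125) cum 408
⇒ y* = 3

(6, 3)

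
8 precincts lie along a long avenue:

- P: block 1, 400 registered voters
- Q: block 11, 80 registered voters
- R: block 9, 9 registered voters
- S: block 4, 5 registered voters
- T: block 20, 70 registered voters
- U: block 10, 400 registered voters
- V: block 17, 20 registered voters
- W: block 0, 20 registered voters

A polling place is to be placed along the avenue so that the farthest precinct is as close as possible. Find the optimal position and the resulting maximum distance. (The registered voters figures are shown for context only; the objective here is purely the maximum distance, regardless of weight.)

location 10, max distance 10

The 1-center on a line is the midpoint of the two extreme points: leftmost at 0, rightmost at 20.
Optimal location = (0 + 20)/2 = 10; maximum distance = (20 − 0)/2 = 10.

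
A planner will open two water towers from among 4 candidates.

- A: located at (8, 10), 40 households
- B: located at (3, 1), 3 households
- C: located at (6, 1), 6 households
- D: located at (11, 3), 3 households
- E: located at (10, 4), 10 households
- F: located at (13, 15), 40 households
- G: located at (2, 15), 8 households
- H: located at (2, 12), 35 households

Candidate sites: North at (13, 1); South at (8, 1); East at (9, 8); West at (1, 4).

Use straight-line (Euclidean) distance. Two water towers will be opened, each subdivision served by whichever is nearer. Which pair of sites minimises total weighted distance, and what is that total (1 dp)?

{South, East}, total 847.2

Evaluate every pair (each demand assigned to the nearer of the two):
  {South, East}: total = 847.2
  {East, West}: total = 876.5
  {North, East}: total = 892.7
  {South, West}: total = 1394.9
  {North, West}: total = 1396.0
  {North, South}: total = 1551.9
Best pair: {South, East} with total 847.2.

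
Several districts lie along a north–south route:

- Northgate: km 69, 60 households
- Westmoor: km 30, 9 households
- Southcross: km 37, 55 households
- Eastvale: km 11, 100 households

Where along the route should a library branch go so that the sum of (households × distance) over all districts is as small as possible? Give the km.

For a sum of weighted absolute distances on a line, the optimum is the weighted median (not the mean). Total weight W = 224; half-weight = 112.
Sort by position and accumulate weight:
  km 11 (Eastvale, w=100) → cum 100
  km 30 (Westmoor, w=9) → cum 109
  km 37 (Southcross, w=55) → cum 164  ≥ 112 → median here
  km 69 (Northgate, w=60) → cum 224
Optimal location: km 37.

x = 37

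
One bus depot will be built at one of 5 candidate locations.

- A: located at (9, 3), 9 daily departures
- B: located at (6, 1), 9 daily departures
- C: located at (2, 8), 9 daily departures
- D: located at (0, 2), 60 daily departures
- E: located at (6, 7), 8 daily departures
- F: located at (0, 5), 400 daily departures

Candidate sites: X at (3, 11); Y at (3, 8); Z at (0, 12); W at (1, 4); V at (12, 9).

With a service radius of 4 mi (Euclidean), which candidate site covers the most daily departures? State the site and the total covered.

W, covering 460

Coverage radius r = 4 mi; a point is covered iff (Δx)²+(Δy)² ≤ 4² = 16.
  X (3, 11): covers {C} → 9
  Y (3, 8): covers {C, E} → 17
  Z (0, 12): covers {none} → 0
  W (1, 4): covers {D, F} → 460
  V (12, 9): covers {none} → 0
Maximum coverage at W: 460 daily departures.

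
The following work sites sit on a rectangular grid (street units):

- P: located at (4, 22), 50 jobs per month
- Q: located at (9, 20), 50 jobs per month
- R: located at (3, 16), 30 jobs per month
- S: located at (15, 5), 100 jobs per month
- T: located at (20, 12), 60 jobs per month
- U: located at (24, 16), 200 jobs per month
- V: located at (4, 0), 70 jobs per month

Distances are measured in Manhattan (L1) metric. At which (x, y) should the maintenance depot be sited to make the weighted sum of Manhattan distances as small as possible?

(15, 16)

Manhattan distance separates: Σwᵢ(|x−xᵢ|+|y−yᵢ|) = Σwᵢ|x−xᵢ| + Σwᵢ|y−yᵢ|, so x and y are optimised independently as 1-D weighted medians.
Total weight W = 560; half = 280.
x-coordinate, sorted with cumulative weight:
  x=3 (R, w=30) cum 30
  x=4 (P, w=50) cum 80
  x=4 (V, w=70) cum 150
  x=9 (Q, w=50) cum 200
  x=15 (S, w=100) cum 300  ← median
  x=20 (T, w=60) cum 360
  x=24 (U, w=200) cum 560
⇒ x* = 15
y-coordinate, sorted with cumulative weight:
  y=0 (V, w=70) cum 70
  y=5 (S, w=100) cum 170
  y=12 (T, w=60) cum 230
  y=16 (R, w=30) cum 260
  y=16 (U, w=200) cum 460  ← median
  y=20 (Q, w=50) cum 510
  y=22 (P, w=50) cum 560
⇒ y* = 16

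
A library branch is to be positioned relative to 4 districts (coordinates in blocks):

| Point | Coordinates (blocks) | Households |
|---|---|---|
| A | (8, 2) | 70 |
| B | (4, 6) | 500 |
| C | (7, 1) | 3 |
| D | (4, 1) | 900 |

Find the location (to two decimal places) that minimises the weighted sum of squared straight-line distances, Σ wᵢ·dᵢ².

(4.20, 2.74)

The minimiser of Σwᵢ‖p−pᵢ‖² is the weighted centroid p* = (Σwᵢpᵢ)/(Σwᵢ).
Σwᵢ = 1473.
Σwᵢxᵢ = 70·8 + 500·4 + 3·7 + 900·4 = 6181.
Σwᵢyᵢ = 70·2 + 500·6 + 3·1 + 900·1 = 4043.
x* = 6181/1473 = 4.20, y* = 4043/1473 = 2.74.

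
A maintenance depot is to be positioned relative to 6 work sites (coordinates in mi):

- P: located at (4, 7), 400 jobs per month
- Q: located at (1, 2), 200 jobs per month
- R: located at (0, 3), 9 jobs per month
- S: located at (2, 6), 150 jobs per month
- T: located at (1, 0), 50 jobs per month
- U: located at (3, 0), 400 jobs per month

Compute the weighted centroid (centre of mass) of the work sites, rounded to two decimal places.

The minimiser of Σwᵢ‖p−pᵢ‖² is the weighted centroid p* = (Σwᵢpᵢ)/(Σwᵢ).
Σwᵢ = 1209.
Σwᵢxᵢ = 400·4 + 200·1 + 9·0 + 150·2 + 50·1 + 400·3 = 3350.
Σwᵢyᵢ = 400·7 + 200·2 + 9·3 + 150·6 + 50·0 + 400·0 = 4127.
x* = 3350/1209 = 2.77, y* = 4127/1209 = 3.41.

(2.77, 3.41)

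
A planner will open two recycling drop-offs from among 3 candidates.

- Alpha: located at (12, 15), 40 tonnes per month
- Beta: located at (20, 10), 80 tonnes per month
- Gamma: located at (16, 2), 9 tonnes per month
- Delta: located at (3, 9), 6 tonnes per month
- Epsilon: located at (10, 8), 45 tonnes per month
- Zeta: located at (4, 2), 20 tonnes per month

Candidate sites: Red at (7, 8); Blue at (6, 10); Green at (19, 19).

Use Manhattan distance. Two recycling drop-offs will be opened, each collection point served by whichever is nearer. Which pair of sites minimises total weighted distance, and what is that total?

{Red, Green}, total 1720

Evaluate every pair (each demand assigned to the nearer of the two):
  {Red, Green}: total = 1720
  {Blue, Green}: total = 1896
  {Red, Blue}: total = 2034
Best pair: {Red, Green} with total 1720.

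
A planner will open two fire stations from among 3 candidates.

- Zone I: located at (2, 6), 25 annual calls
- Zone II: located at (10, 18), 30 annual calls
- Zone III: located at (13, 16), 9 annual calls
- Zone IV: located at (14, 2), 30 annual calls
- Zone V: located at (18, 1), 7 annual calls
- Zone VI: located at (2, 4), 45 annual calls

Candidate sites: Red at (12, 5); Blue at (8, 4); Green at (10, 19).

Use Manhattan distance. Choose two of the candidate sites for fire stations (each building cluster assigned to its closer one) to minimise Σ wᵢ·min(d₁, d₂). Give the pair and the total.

{Blue, Green}, total 885

Evaluate every pair (each demand assigned to the nearer of the two):
  {Blue, Green}: total = 885
  {Red, Green}: total = 1074
  {Red, Blue}: total = 1248
Best pair: {Blue, Green} with total 885.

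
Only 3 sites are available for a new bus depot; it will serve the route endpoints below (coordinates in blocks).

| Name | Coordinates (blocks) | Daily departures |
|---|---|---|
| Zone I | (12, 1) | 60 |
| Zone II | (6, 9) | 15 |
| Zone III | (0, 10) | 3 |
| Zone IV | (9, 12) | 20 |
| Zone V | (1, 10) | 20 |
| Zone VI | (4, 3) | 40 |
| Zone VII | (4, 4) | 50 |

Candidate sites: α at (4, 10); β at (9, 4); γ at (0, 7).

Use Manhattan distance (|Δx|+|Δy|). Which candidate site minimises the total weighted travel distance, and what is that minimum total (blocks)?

β, total 1455 blocks

Total weighted distance at each candidate:
  α (4, 10): total = 1857
  β (9, 4): total = 1455
  γ (0, 7): total = 2239
Minimum is at β with total 1455 blocks.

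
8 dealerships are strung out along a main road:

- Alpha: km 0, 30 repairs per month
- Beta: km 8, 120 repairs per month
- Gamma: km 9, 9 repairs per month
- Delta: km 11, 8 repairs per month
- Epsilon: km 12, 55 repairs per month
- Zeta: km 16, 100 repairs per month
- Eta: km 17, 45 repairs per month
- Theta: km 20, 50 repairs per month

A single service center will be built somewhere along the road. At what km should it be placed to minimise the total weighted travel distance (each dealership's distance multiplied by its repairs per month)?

x = 12

For a sum of weighted absolute distances on a line, the optimum is the weighted median (not the mean). Total weight W = 417; half-weight = 208.5.
Sort by position and accumulate weight:
  km 0 (Alpha, w=30) → cum 30
  km 8 (Beta, w=120) → cum 150
  km 9 (Gamma, w=9) → cum 159
  km 11 (Delta, w=8) → cum 167
  km 12 (Epsilon, w=55) → cum 222  ≥ 208.5 → median here
  km 16 (Zeta, w=100) → cum 322
  km 17 (Eta, w=45) → cum 367
  km 20 (Theta, w=50) → cum 417
Optimal location: km 12.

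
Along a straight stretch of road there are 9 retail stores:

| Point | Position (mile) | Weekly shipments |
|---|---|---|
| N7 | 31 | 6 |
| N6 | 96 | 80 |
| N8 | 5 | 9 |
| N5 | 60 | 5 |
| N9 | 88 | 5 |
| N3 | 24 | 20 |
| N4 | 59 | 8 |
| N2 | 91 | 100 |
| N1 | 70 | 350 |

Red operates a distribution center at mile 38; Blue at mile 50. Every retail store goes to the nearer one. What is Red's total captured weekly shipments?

The indifferent point is the midpoint (38+50)/2 = 44; retail stores left of it (closer to Red at 38) go to Red, those right go to Blue.
  N8 at 5 (w=9) → Red
  N3 at 24 (w=20) → Red
  N7 at 31 (w=6) → Red
  N4 at 59 (w=8) → Blue
  N5 at 60 (w=5) → Blue
  N1 at 70 (w=350) → Blue
  N9 at 88 (w=5) → Blue
  N2 at 91 (w=100) → Blue
  N6 at 96 (w=80) → Blue
Red captures 35; Blue captures 548.

35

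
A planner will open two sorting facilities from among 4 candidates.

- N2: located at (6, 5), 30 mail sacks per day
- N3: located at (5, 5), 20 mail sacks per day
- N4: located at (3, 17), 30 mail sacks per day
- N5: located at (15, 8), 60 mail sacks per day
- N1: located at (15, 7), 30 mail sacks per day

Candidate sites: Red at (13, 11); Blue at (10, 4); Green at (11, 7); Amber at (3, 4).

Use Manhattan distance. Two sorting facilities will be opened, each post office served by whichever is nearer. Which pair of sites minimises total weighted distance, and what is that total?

Evaluate every pair (each demand assigned to the nearer of the two):
  {Green, Amber}: total = 990
  {Red, Amber}: total = 1050
  {Red, Blue}: total = 1230
  {Blue, Green}: total = 1230
  {Red, Green}: total = 1270
  {Blue, Amber}: total = 1350
Best pair: {Green, Amber} with total 990.

{Green, Amber}, total 990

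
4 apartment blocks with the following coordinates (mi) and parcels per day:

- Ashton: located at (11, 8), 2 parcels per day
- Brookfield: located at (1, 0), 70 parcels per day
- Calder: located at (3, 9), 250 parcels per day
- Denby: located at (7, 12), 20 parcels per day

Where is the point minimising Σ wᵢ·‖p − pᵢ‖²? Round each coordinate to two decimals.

(2.87, 7.33)

The minimiser of Σwᵢ‖p−pᵢ‖² is the weighted centroid p* = (Σwᵢpᵢ)/(Σwᵢ).
Σwᵢ = 342.
Σwᵢxᵢ = 2·11 + 70·1 + 250·3 + 20·7 = 982.
Σwᵢyᵢ = 2·8 + 70·0 + 250·9 + 20·12 = 2506.
x* = 982/342 = 2.87, y* = 2506/342 = 7.33.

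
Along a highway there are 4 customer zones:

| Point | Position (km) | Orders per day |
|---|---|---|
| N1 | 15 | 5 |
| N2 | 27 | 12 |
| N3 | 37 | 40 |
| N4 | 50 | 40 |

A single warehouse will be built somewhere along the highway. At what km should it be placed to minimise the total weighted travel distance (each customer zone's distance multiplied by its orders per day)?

x = 37

For a sum of weighted absolute distances on a line, the optimum is the weighted median (not the mean). Total weight W = 97; half-weight = 48.5.
Sort by position and accumulate weight:
  km 15 (N1, w=5) → cum 5
  km 27 (N2, w=12) → cum 17
  km 37 (N3, w=40) → cum 57  ≥ 48.5 → median here
  km 50 (N4, w=40) → cum 97
Optimal location: km 37.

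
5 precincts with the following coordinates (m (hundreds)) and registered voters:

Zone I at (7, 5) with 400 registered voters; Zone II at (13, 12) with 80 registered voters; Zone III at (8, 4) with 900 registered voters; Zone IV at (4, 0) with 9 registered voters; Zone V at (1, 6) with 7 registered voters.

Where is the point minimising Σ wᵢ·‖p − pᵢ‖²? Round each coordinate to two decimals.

The minimiser of Σwᵢ‖p−pᵢ‖² is the weighted centroid p* = (Σwᵢpᵢ)/(Σwᵢ).
Σwᵢ = 1396.
Σwᵢxᵢ = 400·7 + 80·13 + 900·8 + 9·4 + 7·1 = 11083.
Σwᵢyᵢ = 400·5 + 80·12 + 900·4 + 9·0 + 7·6 = 6602.
x* = 11083/1396 = 7.94, y* = 6602/1396 = 4.73.

(7.94, 4.73)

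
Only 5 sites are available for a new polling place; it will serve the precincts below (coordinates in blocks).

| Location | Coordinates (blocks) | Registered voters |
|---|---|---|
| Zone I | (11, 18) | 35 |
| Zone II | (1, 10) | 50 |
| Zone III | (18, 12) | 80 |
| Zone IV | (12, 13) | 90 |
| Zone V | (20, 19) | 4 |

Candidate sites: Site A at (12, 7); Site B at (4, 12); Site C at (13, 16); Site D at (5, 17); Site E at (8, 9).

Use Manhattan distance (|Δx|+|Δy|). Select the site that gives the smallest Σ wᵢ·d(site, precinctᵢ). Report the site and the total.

Site C, total 2160 blocks

Total weighted distance at each candidate:
  Site A (12, 7): total = 2620
  Site B (4, 12): total = 2727
  Site C (13, 16): total = 2160
  Site D (5, 17): total = 3293
  Site E (8, 9): total = 2668
Minimum is at Site C with total 2160 blocks.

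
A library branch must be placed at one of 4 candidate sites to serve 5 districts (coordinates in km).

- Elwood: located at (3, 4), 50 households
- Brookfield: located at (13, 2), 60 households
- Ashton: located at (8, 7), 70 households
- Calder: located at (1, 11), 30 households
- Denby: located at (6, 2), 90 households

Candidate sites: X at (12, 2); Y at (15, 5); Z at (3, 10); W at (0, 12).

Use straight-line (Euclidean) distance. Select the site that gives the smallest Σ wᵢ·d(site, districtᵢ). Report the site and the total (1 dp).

X, total 1935.6 km

Total weighted distance at each candidate:
  X (12, 2): total = 1935.6
  Y (15, 5): total = 2638.8
  Z (3, 10): total = 2312.6
  W (0, 12): total = 3163.6
Minimum is at X with total 1935.6 km.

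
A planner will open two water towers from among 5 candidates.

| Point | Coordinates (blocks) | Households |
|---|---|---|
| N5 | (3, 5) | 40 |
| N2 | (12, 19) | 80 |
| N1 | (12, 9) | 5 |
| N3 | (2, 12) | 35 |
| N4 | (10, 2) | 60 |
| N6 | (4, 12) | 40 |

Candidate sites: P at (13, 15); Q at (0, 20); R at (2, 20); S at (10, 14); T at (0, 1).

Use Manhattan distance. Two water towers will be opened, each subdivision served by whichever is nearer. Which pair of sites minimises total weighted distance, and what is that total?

{S, T}, total 2205

Evaluate every pair (each demand assigned to the nearer of the two):
  {S, T}: total = 2205
  {P, T}: total = 2310
  {P, S}: total = 2465
  {R, S}: total = 2555
  {R, T}: total = 2600
  {Q, S}: total = 2625
  {P, R}: total = 2715
  {Q, T}: total = 2910
  {P, Q}: total = 2945
  {Q, R}: total = 3865
Best pair: {S, T} with total 2205.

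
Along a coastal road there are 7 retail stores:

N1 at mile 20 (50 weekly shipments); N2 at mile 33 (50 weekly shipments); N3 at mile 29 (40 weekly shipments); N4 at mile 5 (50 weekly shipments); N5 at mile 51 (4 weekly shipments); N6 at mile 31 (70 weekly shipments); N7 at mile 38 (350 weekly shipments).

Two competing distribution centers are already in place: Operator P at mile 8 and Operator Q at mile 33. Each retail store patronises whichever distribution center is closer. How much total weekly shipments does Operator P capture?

The indifferent point is the midpoint (8+33)/2 = 20.5; retail stores left of it (closer to Operator P at 8) go to Operator P, those right go to Operator Q.
  N4 at 5 (w=50) → Operator P
  N1 at 20 (w=50) → Operator P
  N3 at 29 (w=40) → Operator Q
  N6 at 31 (w=70) → Operator Q
  N2 at 33 (w=50) → Operator Q
  N7 at 38 (w=350) → Operator Q
  N5 at 51 (w=4) → Operator Q
Operator P captures 100; Operator Q captures 514.

100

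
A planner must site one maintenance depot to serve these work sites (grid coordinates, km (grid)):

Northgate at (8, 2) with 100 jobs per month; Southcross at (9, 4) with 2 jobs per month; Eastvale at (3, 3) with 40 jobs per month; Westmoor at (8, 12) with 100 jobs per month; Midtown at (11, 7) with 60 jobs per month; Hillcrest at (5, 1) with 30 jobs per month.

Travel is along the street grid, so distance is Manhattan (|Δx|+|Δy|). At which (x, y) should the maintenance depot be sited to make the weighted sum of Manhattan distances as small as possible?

(8, 3)

Manhattan distance separates: Σwᵢ(|x−xᵢ|+|y−yᵢ|) = Σwᵢ|x−xᵢ| + Σwᵢ|y−yᵢ|, so x and y are optimised independently as 1-D weighted medians.
Total weight W = 332; half = 166.
x-coordinate, sorted with cumulative weight:
  x=3 (Eastvale, w=40) cum 40
  x=5 (Hillcrest, w=30) cum 70
  x=8 (Northgate, w=100) cum 170  ← median
  x=8 (Westmoor, w=100) cum 270
  x=9 (Southcross, w=2) cum 272
  x=11 (Midtown, w=60) cum 332
⇒ x* = 8
y-coordinate, sorted with cumulative weight:
  y=1 (Hillcrest, w=30) cum 30
  y=2 (Northgate, w=100) cum 130
  y=3 (Eastvale, w=40) cum 170  ← median
  y=4 (Southcross, w=2) cum 172
  y=7 (Midtown, w=60) cum 232
  y=12 (Westmoor, w=100) cum 332
⇒ y* = 3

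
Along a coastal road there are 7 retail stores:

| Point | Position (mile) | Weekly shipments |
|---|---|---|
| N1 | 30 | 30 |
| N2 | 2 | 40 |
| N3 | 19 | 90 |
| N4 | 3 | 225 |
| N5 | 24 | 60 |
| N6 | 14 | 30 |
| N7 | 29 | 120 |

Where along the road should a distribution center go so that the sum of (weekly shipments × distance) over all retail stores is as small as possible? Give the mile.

For a sum of weighted absolute distances on a line, the optimum is the weighted median (not the mean). Total weight W = 595; half-weight = 297.5.
Sort by position and accumulate weight:
  mile 2 (N2, w=40) → cum 40
  mile 3 (N4, w=225) → cum 265
  mile 14 (N6, w=30) → cum 295
  mile 19 (N3, w=90) → cum 385  ≥ 297.5 → median here
  mile 24 (N5, w=60) → cum 445
  mile 29 (N7, w=120) → cum 565
  mile 30 (N1, w=30) → cum 595
Optimal location: mile 19.

x = 19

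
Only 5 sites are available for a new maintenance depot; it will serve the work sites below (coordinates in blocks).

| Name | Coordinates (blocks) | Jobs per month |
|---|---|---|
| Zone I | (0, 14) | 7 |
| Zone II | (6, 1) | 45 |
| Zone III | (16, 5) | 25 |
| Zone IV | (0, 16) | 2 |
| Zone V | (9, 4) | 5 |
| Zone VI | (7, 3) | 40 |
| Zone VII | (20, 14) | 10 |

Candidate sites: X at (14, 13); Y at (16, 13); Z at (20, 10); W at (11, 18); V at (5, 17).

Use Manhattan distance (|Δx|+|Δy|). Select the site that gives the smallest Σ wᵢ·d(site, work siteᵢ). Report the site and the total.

X, total 2109 blocks

Total weighted distance at each candidate:
  X (14, 13): total = 2109
  Y (16, 13): total = 2237
  Z (20, 10): total = 2405
  W (11, 18): total = 2541
  V (5, 17): total = 2313
Minimum is at X with total 2109 blocks.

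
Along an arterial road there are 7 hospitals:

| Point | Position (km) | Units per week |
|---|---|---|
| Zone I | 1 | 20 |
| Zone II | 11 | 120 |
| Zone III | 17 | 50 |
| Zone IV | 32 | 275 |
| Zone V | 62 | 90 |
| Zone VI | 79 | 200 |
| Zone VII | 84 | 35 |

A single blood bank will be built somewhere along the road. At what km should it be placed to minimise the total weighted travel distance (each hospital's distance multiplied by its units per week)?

x = 32

For a sum of weighted absolute distances on a line, the optimum is the weighted median (not the mean). Total weight W = 790; half-weight = 395.
Sort by position and accumulate weight:
  km 1 (Zone I, w=20) → cum 20
  km 11 (Zone II, w=120) → cum 140
  km 17 (Zone III, w=50) → cum 190
  km 32 (Zone IV, w=275) → cum 465  ≥ 395 → median here
  km 62 (Zone V, w=90) → cum 555
  km 79 (Zone VI, w=200) → cum 755
  km 84 (Zone VII, w=35) → cum 790
Optimal location: km 32.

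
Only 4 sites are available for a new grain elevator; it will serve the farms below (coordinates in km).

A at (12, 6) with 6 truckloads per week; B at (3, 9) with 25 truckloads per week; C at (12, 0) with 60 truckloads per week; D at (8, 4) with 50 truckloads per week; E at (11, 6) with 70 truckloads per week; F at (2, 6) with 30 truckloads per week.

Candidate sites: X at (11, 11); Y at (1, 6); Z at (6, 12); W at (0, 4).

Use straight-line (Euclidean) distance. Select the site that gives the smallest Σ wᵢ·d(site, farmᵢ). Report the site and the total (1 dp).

X, total 1939.1 km

Total weighted distance at each candidate:
  X (11, 11): total = 1939.1
  Y (1, 6): total = 2001.9
  Z (6, 12): total = 2137.3
  W (0, 4): total = 2245.2
Minimum is at X with total 1939.1 km.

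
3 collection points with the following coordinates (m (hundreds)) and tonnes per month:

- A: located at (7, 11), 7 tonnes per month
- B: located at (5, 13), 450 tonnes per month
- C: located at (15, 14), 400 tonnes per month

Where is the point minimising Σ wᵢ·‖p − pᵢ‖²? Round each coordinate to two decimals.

(9.68, 13.45)

The minimiser of Σwᵢ‖p−pᵢ‖² is the weighted centroid p* = (Σwᵢpᵢ)/(Σwᵢ).
Σwᵢ = 857.
Σwᵢxᵢ = 7·7 + 450·5 + 400·15 = 8299.
Σwᵢyᵢ = 7·11 + 450·13 + 400·14 = 11527.
x* = 8299/857 = 9.68, y* = 11527/857 = 13.45.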